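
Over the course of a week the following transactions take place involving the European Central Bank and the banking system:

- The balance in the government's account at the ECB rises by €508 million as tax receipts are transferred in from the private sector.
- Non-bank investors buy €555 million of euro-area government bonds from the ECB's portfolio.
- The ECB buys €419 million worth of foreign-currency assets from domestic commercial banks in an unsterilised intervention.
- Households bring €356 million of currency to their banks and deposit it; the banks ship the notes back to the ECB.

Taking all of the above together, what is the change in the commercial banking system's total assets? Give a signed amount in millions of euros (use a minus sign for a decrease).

-€707 million

Government account inflow €508 million: bank balance sheets shrink → −€508M.
Asset sale (to non-banks) €555 million: bank balance sheets shrink → −€555M.
FX purchase €419 million: just an asset swap on bank balance sheets → 0.
Currency deposit €356 million: bank balance sheets expand → +€356M.
Net: −508 − 555 + 0 + 356 = -€707 million.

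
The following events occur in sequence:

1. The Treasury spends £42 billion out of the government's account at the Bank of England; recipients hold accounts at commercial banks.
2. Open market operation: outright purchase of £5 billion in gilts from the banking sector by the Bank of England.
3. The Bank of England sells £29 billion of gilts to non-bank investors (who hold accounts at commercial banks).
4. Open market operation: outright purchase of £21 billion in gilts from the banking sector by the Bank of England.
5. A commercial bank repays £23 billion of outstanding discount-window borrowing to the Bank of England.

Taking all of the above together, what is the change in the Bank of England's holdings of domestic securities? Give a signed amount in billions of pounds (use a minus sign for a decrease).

-£3 billion

Government spending £42 billion: the Bank of England's securities portfolio is untouched → 0.
OMO purchase (from banks) £5 billion: securities added to the Bank of England's portfolio → +£5B.
Asset sale (to non-banks) £29 billion: securities removed from the Bank of England's portfolio → −£29B.
OMO purchase (from banks) £21 billion: securities added to the Bank of England's portfolio → +£21B.
Discount-window repayment £23 billion: the Bank of England's securities portfolio is untouched → 0.
Net: 0 + 5 − 29 + 21 + 0 = -£3 billion.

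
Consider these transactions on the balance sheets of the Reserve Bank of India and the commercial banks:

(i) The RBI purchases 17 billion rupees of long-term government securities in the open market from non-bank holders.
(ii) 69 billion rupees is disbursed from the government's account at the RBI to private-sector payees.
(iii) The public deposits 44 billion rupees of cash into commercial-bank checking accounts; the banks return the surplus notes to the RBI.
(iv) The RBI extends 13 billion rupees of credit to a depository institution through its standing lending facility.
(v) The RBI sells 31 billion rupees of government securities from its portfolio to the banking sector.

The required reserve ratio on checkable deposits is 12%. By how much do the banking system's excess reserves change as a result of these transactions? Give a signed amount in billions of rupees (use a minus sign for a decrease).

+96.4 billion

Asset purchase (from non-banks) 17 billion rupees: reserves +17B, deposits +17B.
Government spending 69 billion rupees: reserves +69B, deposits +69B.
Currency deposit 44 billion rupees: reserves +44B, deposits +44B.
Discount-window loan 13 billion rupees: reserves +13B, deposits 0.
OMO sale (to banks) 31 billion rupees: reserves −31B, deposits 0.
Totals: Δreserves = +112B, Δdeposits = +130B.
Δrequired reserves = 12% × +130B = +15.6B.
Δexcess reserves = Δreserves − Δrequired = +112B − (+15.6B) = +96.4 billion.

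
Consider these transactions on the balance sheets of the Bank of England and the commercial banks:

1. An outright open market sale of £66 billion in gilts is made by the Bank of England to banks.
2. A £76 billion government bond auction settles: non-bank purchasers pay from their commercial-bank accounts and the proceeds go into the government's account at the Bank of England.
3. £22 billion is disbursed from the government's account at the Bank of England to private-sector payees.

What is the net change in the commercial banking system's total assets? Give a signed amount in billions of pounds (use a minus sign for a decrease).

-£54 billion

Bank of England balance sheet:
  Assets:      Securities −£66B
  Liabilities: Bank reserves −£120B, Government deposits +£54B
Commercial banking system:
  Assets:      Reserves at CB −£120B, Securities +£66B
  Liabilities: Checkable deposits −£54B
Change in total bank assets = -£54 billion.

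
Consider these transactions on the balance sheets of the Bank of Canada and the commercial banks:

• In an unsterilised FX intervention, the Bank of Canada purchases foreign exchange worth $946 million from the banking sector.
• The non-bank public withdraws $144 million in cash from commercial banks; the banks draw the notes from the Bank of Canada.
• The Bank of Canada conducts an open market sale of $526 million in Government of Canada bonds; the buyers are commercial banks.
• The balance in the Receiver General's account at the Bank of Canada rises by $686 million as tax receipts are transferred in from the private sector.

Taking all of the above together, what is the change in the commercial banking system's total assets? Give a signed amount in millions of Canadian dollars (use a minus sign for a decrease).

FX purchase $946 million: just an asset swap on bank balance sheets → 0.
Currency withdrawal $144 million: bank balance sheets shrink → −$144M.
OMO sale (to banks) $526 million: just an asset swap on bank balance sheets → 0.
Government account inflow $686 million: bank balance sheets shrink → −$686M.
Net: 0 − 144 + 0 − 686 = -$830 million.

-$830 million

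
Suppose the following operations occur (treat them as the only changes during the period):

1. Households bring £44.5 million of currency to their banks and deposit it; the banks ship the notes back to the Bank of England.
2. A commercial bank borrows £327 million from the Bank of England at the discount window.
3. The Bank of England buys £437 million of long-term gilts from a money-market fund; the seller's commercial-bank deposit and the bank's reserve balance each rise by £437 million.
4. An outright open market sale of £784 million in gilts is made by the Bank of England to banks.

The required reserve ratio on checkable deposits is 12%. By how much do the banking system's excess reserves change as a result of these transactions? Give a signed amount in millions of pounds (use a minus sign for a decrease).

Currency deposit £44.5 million: reserves +£44.5M, deposits +£44.5M.
Discount-window loan £327 million: reserves +£327M, deposits 0.
Asset purchase (from non-banks) £437 million: reserves +£437M, deposits +£437M.
OMO sale (to banks) £784 million: reserves −£784M, deposits 0.
Totals: Δreserves = +£24.5M, Δdeposits = +£481.5M.
Δrequired reserves = 12% × +£481.5M = +£57.78M.
Δexcess reserves = Δreserves − Δrequired = +£24.5M − (+£57.78M) = -£33.28 million.

-£33.28 million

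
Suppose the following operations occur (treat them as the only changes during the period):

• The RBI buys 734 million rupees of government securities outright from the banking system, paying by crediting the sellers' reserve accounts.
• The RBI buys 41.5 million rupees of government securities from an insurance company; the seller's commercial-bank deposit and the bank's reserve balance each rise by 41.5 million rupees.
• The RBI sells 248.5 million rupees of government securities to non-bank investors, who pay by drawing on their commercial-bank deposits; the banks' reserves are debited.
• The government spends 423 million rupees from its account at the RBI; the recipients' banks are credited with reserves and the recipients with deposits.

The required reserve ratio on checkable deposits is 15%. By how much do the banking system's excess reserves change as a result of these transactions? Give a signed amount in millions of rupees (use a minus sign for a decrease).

OMO purchase (from banks) 734 million rupees: reserves +734M, deposits 0.
Asset purchase (from non-banks) 41.5 million rupees: reserves +41.5M, deposits +41.5M.
Asset sale (to non-banks) 248.5 million rupees: reserves −248.5M, deposits −248.5M.
Government spending 423 million rupees: reserves +423M, deposits +423M.
Totals: Δreserves = +950M, Δdeposits = +216M.
Δrequired reserves = 15% × +216M = +32.4M.
Δexcess reserves = Δreserves − Δrequired = +950M − (+32.4M) = +917.6 million.

+917.6 million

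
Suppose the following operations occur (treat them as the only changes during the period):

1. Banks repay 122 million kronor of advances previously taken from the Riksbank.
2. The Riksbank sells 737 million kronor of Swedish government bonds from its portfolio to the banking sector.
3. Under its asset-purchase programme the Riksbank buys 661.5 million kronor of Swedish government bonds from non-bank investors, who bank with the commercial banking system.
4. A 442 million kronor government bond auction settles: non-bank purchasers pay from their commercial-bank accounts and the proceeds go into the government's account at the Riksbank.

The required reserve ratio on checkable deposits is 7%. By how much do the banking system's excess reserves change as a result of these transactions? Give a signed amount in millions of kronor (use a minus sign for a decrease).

Discount-window repayment 122 million kronor: reserves −122M, deposits 0.
OMO sale (to banks) 737 million kronor: reserves −737M, deposits 0.
Asset purchase (from non-banks) 661.5 million kronor: reserves +661.5M, deposits +661.5M.
Government account inflow 442 million kronor: reserves −442M, deposits −442M.
Totals: Δreserves = −639.5M, Δdeposits = +219.5M.
Δrequired reserves = 7% × +219.5M = +15.365M.
Δexcess reserves = Δreserves − Δrequired = −639.5M − (+15.365M) = -654.865 million.

-654.865 million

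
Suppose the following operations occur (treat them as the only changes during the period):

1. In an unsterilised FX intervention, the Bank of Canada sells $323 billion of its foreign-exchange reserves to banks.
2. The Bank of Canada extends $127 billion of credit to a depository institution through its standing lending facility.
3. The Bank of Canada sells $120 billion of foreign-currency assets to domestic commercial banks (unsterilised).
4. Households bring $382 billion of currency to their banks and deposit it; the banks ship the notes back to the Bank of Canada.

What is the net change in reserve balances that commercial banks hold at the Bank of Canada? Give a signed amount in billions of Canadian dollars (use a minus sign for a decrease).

+$66 billion

FX sale $323 billion: the buying banks pay out of their reserve balances → −$323B.
Discount-window loan $127 billion: the loan is credited to the bank's reserve account → +$127B.
FX sale $120 billion: the buying banks pay out of their reserve balances → −$120B.
Currency deposit $382 billion: returned notes are swapped for reserve credit → +$382B.
Net: −323 + 127 − 120 + 382 = +$66 billion.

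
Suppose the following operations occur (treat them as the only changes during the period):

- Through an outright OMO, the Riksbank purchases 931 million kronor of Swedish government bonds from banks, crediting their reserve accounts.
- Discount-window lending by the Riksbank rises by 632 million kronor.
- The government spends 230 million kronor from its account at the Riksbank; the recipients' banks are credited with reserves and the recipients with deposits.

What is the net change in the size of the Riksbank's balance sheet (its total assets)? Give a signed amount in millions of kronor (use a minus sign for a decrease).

+1563 million

OMO purchase (from banks) 931 million kronor: a Riksbank asset is acquired → +931M.
Discount-window loan 632 million kronor: a Riksbank asset is acquired → +632M.
Government spending 230 million kronor: only the composition of liabilities changes → 0.
Net: 931 + 632 + 0 = +1563 million.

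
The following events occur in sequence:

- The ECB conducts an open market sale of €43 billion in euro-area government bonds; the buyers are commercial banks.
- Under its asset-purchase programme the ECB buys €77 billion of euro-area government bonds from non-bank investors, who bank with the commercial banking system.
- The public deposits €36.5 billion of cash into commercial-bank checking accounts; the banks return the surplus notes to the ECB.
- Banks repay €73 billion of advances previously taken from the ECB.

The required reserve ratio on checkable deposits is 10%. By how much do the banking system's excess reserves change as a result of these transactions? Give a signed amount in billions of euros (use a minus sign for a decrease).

OMO sale (to banks) €43 billion: reserves −€43B, deposits 0.
Asset purchase (from non-banks) €77 billion: reserves +€77B, deposits +€77B.
Currency deposit €36.5 billion: reserves +€36.5B, deposits +€36.5B.
Discount-window repayment €73 billion: reserves −€73B, deposits 0.
Totals: Δreserves = −€2.5B, Δdeposits = +€113.5B.
Δrequired reserves = 10% × +€113.5B = +€11.35B.
Δexcess reserves = Δreserves − Δrequired = −€2.5B − (+€11.35B) = -€13.85 billion.

-€13.85 billion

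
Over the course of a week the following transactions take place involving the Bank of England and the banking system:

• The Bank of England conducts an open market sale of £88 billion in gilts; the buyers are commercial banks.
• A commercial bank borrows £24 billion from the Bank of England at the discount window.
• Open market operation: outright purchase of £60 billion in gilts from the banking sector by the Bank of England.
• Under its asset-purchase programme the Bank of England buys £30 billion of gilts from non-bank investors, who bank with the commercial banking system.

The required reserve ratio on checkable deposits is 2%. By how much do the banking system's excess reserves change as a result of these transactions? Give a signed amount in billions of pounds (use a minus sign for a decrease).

+£25.4 billion

OMO sale (to banks) £88 billion: reserves −£88B, deposits 0.
Discount-window loan £24 billion: reserves +£24B, deposits 0.
OMO purchase (from banks) £60 billion: reserves +£60B, deposits 0.
Asset purchase (from non-banks) £30 billion: reserves +£30B, deposits +£30B.
Totals: Δreserves = +£26B, Δdeposits = +£30B.
Δrequired reserves = 2% × +£30B = +£0.6B.
Δexcess reserves = Δreserves − Δrequired = +£26B − (+£0.6B) = +£25.4 billion.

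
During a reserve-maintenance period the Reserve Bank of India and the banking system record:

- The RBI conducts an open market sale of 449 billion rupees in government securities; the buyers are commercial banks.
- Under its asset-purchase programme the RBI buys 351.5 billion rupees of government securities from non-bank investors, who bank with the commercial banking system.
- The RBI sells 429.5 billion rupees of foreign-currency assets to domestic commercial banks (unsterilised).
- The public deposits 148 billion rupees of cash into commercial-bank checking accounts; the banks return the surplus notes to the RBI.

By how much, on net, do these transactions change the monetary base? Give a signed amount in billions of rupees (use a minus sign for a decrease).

OMO sale (to banks) 449 billion rupees: RBI balance sheet contracts → −449B.
Asset purchase (from non-banks) 351.5 billion rupees: RBI balance sheet expands → +351.5B.
FX sale 429.5 billion rupees: RBI balance sheet contracts → −429.5B.
Currency deposit 148 billion rupees: just a shift between currency and reserves — both are base money → 0.
Net: −449 + 351.5 − 429.5 + 0 = -527 billion.

-527 billion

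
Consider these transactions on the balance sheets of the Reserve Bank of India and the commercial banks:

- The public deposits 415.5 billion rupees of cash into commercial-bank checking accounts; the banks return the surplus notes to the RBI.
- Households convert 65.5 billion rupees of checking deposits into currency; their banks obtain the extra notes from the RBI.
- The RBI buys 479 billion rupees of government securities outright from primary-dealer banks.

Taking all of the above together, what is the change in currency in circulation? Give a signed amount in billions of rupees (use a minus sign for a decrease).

Currency deposit 415.5 billion rupees: notes return to the central bank → −415.5B.
Currency withdrawal 65.5 billion rupees: notes leave the central bank → +65.5B.
OMO purchase (from banks) 479 billion rupees: no currency enters or leaves circulation → 0.
Net: −415.5 + 65.5 + 0 = -350 billion.

-350 billion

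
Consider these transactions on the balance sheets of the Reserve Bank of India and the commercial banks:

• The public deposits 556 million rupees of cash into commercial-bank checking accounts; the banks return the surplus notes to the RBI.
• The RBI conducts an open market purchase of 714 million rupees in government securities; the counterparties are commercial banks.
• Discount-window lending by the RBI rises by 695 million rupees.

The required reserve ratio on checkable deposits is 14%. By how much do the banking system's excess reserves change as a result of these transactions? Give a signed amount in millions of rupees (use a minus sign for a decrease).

+1887.16 million

Currency deposit 556 million rupees: reserves +556M, deposits +556M.
OMO purchase (from banks) 714 million rupees: reserves +714M, deposits 0.
Discount-window loan 695 million rupees: reserves +695M, deposits 0.
Totals: Δreserves = +1965M, Δdeposits = +556M.
Δrequired reserves = 14% × +556M = +77.84M.
Δexcess reserves = Δreserves − Δrequired = +1965M − (+77.84M) = +1887.16 million.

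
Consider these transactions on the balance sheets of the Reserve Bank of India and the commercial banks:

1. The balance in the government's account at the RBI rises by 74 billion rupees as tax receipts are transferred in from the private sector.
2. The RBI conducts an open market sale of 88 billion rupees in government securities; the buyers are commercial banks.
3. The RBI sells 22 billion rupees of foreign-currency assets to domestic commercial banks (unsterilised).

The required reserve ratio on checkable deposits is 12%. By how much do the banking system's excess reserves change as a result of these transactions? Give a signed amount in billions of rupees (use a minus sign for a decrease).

-175.12 billion

Government account inflow 74 billion rupees: reserves −74B, deposits −74B.
OMO sale (to banks) 88 billion rupees: reserves −88B, deposits 0.
FX sale 22 billion rupees: reserves −22B, deposits 0.
Totals: Δreserves = −184B, Δdeposits = −74B.
Δrequired reserves = 12% × −74B = −8.88B.
Δexcess reserves = Δreserves − Δrequired = −184B − (−8.88B) = -175.12 billion.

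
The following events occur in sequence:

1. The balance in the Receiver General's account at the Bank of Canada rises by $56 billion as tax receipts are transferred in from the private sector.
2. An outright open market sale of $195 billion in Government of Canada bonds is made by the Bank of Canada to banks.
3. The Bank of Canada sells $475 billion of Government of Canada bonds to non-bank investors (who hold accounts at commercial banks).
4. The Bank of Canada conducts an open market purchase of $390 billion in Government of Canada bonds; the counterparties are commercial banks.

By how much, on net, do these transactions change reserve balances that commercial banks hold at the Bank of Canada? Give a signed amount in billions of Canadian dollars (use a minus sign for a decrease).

Government account inflow $56 billion: funds move from bank reserves into the government account → −$56B.
OMO sale (to banks) $195 billion: the buying banks pay out of their reserve balances → −$195B.
Asset sale (to non-banks) $475 billion: the non-bank buyers' banks settle from reserves → −$475B.
OMO purchase (from banks) $390 billion: the Bank of Canada pays by crediting reserve accounts → +$390B.
Net: −56 − 195 − 475 + 390 = -$336 billion.

-$336 billion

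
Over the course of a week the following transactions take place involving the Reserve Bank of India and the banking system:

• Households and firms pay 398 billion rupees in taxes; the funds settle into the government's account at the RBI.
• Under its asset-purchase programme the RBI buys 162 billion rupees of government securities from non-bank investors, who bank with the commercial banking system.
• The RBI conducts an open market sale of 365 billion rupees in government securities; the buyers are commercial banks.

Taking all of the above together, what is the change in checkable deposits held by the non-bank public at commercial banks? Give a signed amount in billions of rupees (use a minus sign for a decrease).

RBI balance sheet:
  Assets:      Securities −203B
  Liabilities: Bank reserves −601B, Government deposits +398B
Commercial banking system:
  Assets:      Reserves at CB −601B, Securities +365B
  Liabilities: Checkable deposits −236B
So the change in checkable deposits held by the non-bank public at commercial banks is -236 billion.

-236 billion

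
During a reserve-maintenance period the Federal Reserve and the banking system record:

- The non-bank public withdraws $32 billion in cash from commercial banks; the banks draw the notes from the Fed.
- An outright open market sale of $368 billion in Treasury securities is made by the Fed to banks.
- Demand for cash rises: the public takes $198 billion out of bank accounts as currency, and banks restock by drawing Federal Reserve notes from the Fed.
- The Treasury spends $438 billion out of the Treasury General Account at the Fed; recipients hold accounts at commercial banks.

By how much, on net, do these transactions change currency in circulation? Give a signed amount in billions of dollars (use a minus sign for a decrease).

Currency withdrawal $32 billion: notes leave the central bank → +$32B.
OMO sale (to banks) $368 billion: no currency enters or leaves circulation → 0.
Currency withdrawal $198 billion: notes leave the central bank → +$198B.
Government spending $438 billion: no currency enters or leaves circulation → 0.
Net: 32 + 0 + 198 + 0 = +$230 billion.

+$230 billion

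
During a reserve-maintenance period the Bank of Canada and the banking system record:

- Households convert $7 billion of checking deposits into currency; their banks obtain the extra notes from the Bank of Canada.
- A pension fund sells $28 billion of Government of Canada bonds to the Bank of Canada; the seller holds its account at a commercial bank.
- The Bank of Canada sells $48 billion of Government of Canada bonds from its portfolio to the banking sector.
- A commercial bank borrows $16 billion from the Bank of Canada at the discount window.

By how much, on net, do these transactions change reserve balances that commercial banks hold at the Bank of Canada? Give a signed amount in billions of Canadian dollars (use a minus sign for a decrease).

Currency withdrawal $7 billion: banks swap reserves for currency → −$7B.
Asset purchase (from non-banks) $28 billion: the Bank of Canada pays by crediting reserve accounts → +$28B.
OMO sale (to banks) $48 billion: the buying banks pay out of their reserve balances → −$48B.
Discount-window loan $16 billion: the loan is credited to the bank's reserve account → +$16B.
Net: −7 + 28 − 48 + 16 = -$11 billion.

-$11 billion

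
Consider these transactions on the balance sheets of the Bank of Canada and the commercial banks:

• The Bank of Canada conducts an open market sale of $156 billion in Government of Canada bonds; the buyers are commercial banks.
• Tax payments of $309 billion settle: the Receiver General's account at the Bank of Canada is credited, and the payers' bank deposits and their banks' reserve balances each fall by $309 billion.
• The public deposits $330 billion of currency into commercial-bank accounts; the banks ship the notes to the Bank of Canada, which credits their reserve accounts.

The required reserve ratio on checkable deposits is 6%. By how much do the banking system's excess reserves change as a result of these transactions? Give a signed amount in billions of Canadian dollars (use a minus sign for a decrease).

OMO sale (to banks) $156 billion: reserves −$156B, deposits 0.
Government account inflow $309 billion: reserves −$309B, deposits −$309B.
Currency deposit $330 billion: reserves +$330B, deposits +$330B.
Totals: Δreserves = −$135B, Δdeposits = +$21B.
Δrequired reserves = 6% × +$21B = +$1.26B.
Δexcess reserves = Δreserves − Δrequired = −$135B − (+$1.26B) = -$136.26 billion.

-$136.26 billion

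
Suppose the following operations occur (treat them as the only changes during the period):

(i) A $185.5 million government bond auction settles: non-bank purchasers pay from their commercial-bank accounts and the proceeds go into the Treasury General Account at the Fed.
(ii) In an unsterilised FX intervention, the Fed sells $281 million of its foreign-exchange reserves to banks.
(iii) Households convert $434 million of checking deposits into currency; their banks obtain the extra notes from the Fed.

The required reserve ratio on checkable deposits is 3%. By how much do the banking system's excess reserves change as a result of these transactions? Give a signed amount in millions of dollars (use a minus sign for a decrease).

-$881.915 million

Government account inflow $185.5 million: reserves −$185.5M, deposits −$185.5M.
FX sale $281 million: reserves −$281M, deposits 0.
Currency withdrawal $434 million: reserves −$434M, deposits −$434M.
Totals: Δreserves = −$900.5M, Δdeposits = −$619.5M.
Δrequired reserves = 3% × −$619.5M = −$18.585M.
Δexcess reserves = Δreserves − Δrequired = −$900.5M − (−$18.585M) = -$881.915 million.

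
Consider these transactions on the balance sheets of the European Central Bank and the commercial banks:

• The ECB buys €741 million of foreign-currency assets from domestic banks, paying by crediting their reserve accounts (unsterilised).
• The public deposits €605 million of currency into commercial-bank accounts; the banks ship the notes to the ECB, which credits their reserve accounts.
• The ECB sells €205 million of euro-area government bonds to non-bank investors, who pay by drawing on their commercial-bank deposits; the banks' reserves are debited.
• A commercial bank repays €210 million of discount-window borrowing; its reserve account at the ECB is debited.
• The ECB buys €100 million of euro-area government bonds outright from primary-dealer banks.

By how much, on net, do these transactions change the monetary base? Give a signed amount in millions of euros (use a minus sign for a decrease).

+€426 million

ECB balance sheet:
  Assets:      Securities −€105M, Loans to banks −€210M, Foreign assets +€741M
  Liabilities: Bank reserves +€1031M, Currency in circulation −€605M
Commercial banking system:
  Assets:      Reserves at CB +€1031M, Securities −€100M, Foreign assets −€741M
  Liabilities: Checkable deposits +€400M, Borrowings from CB −€210M
Monetary base = currency + reserves: −€605M + (+€1031M) = +€426 million.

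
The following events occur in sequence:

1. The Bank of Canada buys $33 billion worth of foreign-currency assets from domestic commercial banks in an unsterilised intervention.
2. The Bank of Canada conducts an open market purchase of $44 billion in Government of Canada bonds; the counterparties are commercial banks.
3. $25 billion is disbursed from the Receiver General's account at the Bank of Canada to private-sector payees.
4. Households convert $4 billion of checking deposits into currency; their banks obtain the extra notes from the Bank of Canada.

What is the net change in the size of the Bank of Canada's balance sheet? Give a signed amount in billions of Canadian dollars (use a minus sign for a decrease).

+$77 billion

Bank of Canada balance sheet:
  Assets:      Securities +$44B, Foreign assets +$33B
  Liabilities: Bank reserves +$98B, Currency in circulation +$4B, Government deposits −$25B
Change in total Bank of Canada assets = +$77 billion.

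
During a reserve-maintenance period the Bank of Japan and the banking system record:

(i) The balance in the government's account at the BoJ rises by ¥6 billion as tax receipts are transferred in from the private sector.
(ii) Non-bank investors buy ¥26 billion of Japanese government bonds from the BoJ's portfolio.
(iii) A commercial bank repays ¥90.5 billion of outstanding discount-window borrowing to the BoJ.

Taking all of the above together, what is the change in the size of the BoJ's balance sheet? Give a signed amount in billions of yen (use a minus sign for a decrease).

-¥116.5 billion

BoJ balance sheet:
  Assets:      Securities −¥26B, Loans to banks −¥90.5B
  Liabilities: Bank reserves −¥122.5B, Government deposits +¥6B
Commercial banking system:
  Assets:      Reserves at CB −¥122.5B
  Liabilities: Checkable deposits −¥32B, Borrowings from CB −¥90.5B
Change in total BoJ assets = -¥116.5 billion.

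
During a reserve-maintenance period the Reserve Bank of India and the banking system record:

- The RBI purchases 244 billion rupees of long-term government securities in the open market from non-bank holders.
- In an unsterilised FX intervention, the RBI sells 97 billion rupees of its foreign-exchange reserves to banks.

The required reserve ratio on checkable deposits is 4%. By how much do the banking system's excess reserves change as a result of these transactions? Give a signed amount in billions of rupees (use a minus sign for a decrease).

Asset purchase (from non-banks) 244 billion rupees: reserves +244B, deposits +244B.
FX sale 97 billion rupees: reserves −97B, deposits 0.
Totals: Δreserves = +147B, Δdeposits = +244B.
Δrequired reserves = 4% × +244B = +9.76B.
Δexcess reserves = Δreserves − Δrequired = +147B − (+9.76B) = +137.24 billion.

+137.24 billion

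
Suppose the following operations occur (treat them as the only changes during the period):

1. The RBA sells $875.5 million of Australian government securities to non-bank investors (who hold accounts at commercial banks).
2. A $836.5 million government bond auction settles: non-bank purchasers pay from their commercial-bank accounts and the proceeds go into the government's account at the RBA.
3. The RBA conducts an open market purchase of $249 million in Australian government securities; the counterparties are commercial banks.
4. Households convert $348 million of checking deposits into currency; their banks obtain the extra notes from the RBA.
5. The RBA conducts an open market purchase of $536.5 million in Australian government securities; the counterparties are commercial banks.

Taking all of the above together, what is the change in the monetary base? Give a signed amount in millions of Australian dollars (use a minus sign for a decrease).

Asset sale (to non-banks) $875.5 million: RBA balance sheet contracts → −$875.5M.
Government account inflow $836.5 million: reserves shift to a non-base liability → −$836.5M.
OMO purchase (from banks) $249 million: RBA balance sheet expands → +$249M.
Currency withdrawal $348 million: just a shift between currency and reserves — both are base money → 0.
OMO purchase (from banks) $536.5 million: RBA balance sheet expands → +$536.5M.
Net: −875.5 − 836.5 + 249 + 0 + 536.5 = -$926.5 million.

-$926.5 million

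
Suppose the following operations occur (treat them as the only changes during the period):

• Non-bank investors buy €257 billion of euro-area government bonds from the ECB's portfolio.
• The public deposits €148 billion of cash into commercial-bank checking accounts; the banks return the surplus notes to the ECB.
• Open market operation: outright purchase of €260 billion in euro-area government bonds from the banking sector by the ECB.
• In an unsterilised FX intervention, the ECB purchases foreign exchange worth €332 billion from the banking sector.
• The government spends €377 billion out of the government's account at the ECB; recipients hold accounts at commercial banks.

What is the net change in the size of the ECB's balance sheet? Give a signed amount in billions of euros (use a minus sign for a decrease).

Asset sale (to non-banks) €257 billion: an ECB asset is shed → −€257B.
Currency deposit €148 billion: only the composition of liabilities changes → 0.
OMO purchase (from banks) €260 billion: an ECB asset is acquired → +€260B.
FX purchase €332 billion: an ECB asset is acquired → +€332B.
Government spending €377 billion: only the composition of liabilities changes → 0.
Net: −257 + 0 + 260 + 332 + 0 = +€335 billion.

+€335 billion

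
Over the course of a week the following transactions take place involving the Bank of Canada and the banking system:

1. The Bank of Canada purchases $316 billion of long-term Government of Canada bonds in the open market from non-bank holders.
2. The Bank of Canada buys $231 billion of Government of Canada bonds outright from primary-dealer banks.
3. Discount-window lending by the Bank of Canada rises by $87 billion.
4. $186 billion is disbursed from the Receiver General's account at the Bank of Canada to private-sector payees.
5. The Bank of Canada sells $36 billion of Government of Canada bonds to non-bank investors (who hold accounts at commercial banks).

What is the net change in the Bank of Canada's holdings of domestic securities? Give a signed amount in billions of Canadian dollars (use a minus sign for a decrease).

Bank of Canada balance sheet:
  Assets:      Securities +$511B, Loans to banks +$87B
  Liabilities: Bank reserves +$784B, Government deposits −$186B
Commercial banking system:
  Assets:      Reserves at CB +$784B, Securities −$231B
  Liabilities: Checkable deposits +$466B, Borrowings from CB +$87B
So the change in the Bank of Canada's holdings of domestic securities is +$511 billion.

+$511 billion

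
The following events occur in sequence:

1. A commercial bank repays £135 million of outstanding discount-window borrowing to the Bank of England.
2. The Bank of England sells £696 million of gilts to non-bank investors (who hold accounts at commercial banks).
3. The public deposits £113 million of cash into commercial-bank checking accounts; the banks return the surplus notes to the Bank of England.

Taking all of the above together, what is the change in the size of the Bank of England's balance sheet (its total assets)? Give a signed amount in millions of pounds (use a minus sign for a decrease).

-£831 million

Discount-window repayment £135 million: a Bank of England asset is shed → −£135M.
Asset sale (to non-banks) £696 million: a Bank of England asset is shed → −£696M.
Currency deposit £113 million: only the composition of liabilities changes → 0.
Net: −135 − 696 + 0 = -£831 million.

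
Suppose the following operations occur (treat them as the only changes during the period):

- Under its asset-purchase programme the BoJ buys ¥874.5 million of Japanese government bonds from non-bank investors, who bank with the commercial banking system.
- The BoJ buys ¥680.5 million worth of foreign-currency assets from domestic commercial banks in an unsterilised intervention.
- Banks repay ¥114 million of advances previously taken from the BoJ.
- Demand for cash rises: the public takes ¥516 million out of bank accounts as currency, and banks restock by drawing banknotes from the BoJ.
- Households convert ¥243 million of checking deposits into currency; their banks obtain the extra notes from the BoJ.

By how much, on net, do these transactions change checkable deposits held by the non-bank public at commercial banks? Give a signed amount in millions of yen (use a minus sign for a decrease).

+¥115.5 million

BoJ balance sheet:
  Assets:      Securities +¥874.5M, Loans to banks −¥114M, Foreign assets +¥680.5M
  Liabilities: Bank reserves +¥682M, Currency in circulation +¥759M
Commercial banking system:
  Assets:      Reserves at CB +¥682M, Foreign assets −¥680.5M
  Liabilities: Checkable deposits +¥115.5M, Borrowings from CB −¥114M
So the change in checkable deposits held by the non-bank public at commercial banks is +¥115.5 million.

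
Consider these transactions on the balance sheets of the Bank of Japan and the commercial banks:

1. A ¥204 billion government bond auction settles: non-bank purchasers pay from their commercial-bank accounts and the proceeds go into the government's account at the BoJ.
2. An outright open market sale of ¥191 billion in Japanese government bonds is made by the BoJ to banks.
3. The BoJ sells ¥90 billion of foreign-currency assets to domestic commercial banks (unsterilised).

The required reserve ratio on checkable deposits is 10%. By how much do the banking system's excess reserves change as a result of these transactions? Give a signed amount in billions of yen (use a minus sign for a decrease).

Government account inflow ¥204 billion: reserves −¥204B, deposits −¥204B.
OMO sale (to banks) ¥191 billion: reserves −¥191B, deposits 0.
FX sale ¥90 billion: reserves −¥90B, deposits 0.
Totals: Δreserves = −¥485B, Δdeposits = −¥204B.
Δrequired reserves = 10% × −¥204B = −¥20.4B.
Δexcess reserves = Δreserves − Δrequired = −¥485B − (−¥20.4B) = -¥464.6 billion.

-¥464.6 billion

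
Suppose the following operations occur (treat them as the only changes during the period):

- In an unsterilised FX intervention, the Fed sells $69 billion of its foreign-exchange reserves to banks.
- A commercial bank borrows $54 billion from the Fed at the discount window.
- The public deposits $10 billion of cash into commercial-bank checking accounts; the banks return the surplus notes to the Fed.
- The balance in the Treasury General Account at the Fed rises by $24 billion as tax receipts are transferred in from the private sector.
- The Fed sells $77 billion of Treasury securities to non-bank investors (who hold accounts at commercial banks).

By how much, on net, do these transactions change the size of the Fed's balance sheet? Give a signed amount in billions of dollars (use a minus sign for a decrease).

FX sale $69 billion: a Fed asset is shed → −$69B.
Discount-window loan $54 billion: a Fed asset is acquired → +$54B.
Currency deposit $10 billion: only the composition of liabilities changes → 0.
Government account inflow $24 billion: only the composition of liabilities changes → 0.
Asset sale (to non-banks) $77 billion: a Fed asset is shed → −$77B.
Net: −69 + 54 + 0 + 0 − 77 = -$92 billion.

-$92 billion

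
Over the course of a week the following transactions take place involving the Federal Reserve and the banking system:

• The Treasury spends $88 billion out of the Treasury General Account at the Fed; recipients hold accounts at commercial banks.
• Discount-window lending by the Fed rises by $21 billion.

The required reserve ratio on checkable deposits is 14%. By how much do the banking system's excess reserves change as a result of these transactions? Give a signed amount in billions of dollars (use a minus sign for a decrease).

Government spending $88 billion: reserves +$88B, deposits +$88B.
Discount-window loan $21 billion: reserves +$21B, deposits 0.
Totals: Δreserves = +$109B, Δdeposits = +$88B.
Δrequired reserves = 14% × +$88B = +$12.32B.
Δexcess reserves = Δreserves − Δrequired = +$109B − (+$12.32B) = +$96.68 billion.

+$96.68 billion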